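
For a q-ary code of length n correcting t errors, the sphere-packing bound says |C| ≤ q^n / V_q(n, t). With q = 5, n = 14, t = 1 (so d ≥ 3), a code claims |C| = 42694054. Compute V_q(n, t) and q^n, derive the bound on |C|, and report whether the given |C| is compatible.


V_q(n, t) = 57, q^n = 6103515625, Hamming bound = 107079221, |C| = 42694054 ≤ bound (satisfied).

Step 1: Compute V_q(n, t) = Σ_{j=0}^1 C(n, j) (q−1)^j.
  j = 0: C(14,0)·(4)^0 = 1·1 = 1.
  j = 1: C(14,1)·(4)^1 = 14·4 = 56.
  V_q(n, t) = 1 + 56 = 57.
Step 2: q^n = 5^14 = 6103515625.
Step 3: Hamming bound ⌊q^n / V_q(n,t)⌋ = ⌊6103515625/57⌋ = 107079221.
Step 4: Compare |C| = 42694054 to 107079221: satisfied.
The claimed |C| lies below the Hamming bound.


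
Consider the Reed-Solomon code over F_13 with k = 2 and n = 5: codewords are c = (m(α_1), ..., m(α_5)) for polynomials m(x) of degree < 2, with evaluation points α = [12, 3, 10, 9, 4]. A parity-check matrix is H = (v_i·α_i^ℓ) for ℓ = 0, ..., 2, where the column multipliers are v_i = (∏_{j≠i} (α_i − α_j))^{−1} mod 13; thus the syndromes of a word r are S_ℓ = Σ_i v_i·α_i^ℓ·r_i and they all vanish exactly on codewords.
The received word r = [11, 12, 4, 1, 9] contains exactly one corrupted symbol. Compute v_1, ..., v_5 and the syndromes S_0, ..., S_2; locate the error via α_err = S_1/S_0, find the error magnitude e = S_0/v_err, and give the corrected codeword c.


S = (6, 2, 5), error at position 4, error magnitude e = 7, c = [11, 12, 4, 7, 9].

Step 1: column multipliers v_i = (∏_{j≠i}(α_i − α_j))^{−1} mod 13.
  i = 1 (α = 12): (12−3)(12−10)(12−9)(12−4) = 9·2·3·8 = 432 ≡ 3, so v_1 = 3^{−1} = 9 (mod 13).
  i = 2 (α = 3): (3−12)(3−10)(3−9)(3−4) = (−9)·(−7)·(−6)·(−1) = 378 ≡ 1, so v_2 = 1^{−1} = 1 (mod 13).
  i = 3 (α = 10): (10−12)(10−3)(10−9)(10−4) = (−2)·7·1·6 = −84 ≡ 7, so v_3 = 7^{−1} = 2 (mod 13).
  i = 4 (α = 9): (9−12)(9−3)(9−10)(9−4) = (−3)·6·(−1)·5 = 90 ≡ 12, so v_4 = 12^{−1} = 12 (mod 13).
  i = 5 (α = 4): (4−12)(4−3)(4−10)(4−9) = (−8)·1·(−6)·(−5) = −240 ≡ 7, so v_5 = 7^{−1} = 2 (mod 13).
  v = [9, 1, 2, 12, 2].
Step 2: syndromes of r = [11, 12, 4, 1, 9] (all sums mod 13).
  S_0 = Σ v_i r_i = 9·11 + 1·12 + 2·4 + 12·1 + 2·9 = 149 ≡ 6.
  S_1 = Σ v_i α_i r_i = 9·12·11 + 1·3·12 + 2·10·4 + 12·9·1 + 2·4·9 = 1484 ≡ 2.
  α_i^2 mod 13 = [1, 9, 9, 3, 3].
  S_2 = Σ v_i α_i^2 r_i = 9·1·11 + 1·9·12 + 2·9·4 + 12·3·1 + 2·3·9 = 369 ≡ 5.
  S = (6, 2, 5) ≠ 0, so r is not a codeword (an error is present).
Step 3: locate the error. For a single error e at position i, S_ℓ = v_i·e·α_i^ℓ, so α_err = S_1/S_0.
  S_0^{−1} = 6^{−1} = 11 (mod 13), so α_err = 2·11 = 22 ≡ 9 = α_4. Error position i = 4.
  Consistency check: S_2/S_1 = 5·7 = 35 ≡ 9 = α_err ✓ (single-error assumption holds).
Step 4: error magnitude e = S_0/v_4 = S_0·∏_{j≠4}(α_4 − α_j) = 6·12 = 72 ≡ 7 (mod 13).
Step 5: correct position 4: c_4 = r_4 − e = 1 − 7 ≡ 7 (mod 13). Hence c = [11, 12, 4, 7, 9].
  Check: interpolating c through the α_i gives m(x) = 8 + 10·x (degree < 2) with m(α_i) = c_i for every i, so c is indeed a codeword.


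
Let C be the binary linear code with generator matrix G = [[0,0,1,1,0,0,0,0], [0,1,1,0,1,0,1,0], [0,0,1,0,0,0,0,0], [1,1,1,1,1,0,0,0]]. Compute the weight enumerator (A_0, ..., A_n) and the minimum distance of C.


Weight distribution: A_0 = 1, A_1 = 2, A_2 = 2, A_3 = 4, A_4 = 5, A_5 = 2. Minimum distance d = 1.

Enumerate all 2^4 = 16 messages m ∈ F_2^4.
For each, compute codeword c = mG in F_2^8, then tally its weight.
  m = 0000 → c = 00000000, weight = 0.
  m = 1000 → c = 00110000, weight = 2.
  m = 0100 → c = 01101010, weight = 4.
  m = 1100 → c = 01011010, weight = 4.
  m = 0010 → c = 00100000, weight = 1.
  m = 1010 → c = 00010000, weight = 1.
  m = 0110 → c = 01001010, weight = 3.
  m = 1110 → c = 01111010, weight = 5.
  m = 0001 → c = 11111000, weight = 5.
  m = 1001 → c = 11001000, weight = 3.
  m = 0101 → c = 10010010, weight = 3.
  m = 1101 → c = 10100010, weight = 3.
  m = 0011 → c = 11011000, weight = 4.
  m = 1011 → c = 11101000, weight = 4.
  m = 0111 → c = 10110010, weight = 4.
  m = 1111 → c = 10000010, weight = 2.
Tally weights:
  weight 0: 1 codewords.
  weight 1: 2 codewords.
  weight 2: 2 codewords.
  weight 3: 4 codewords.
  weight 4: 5 codewords.
  weight 5: 2 codewords.
Minimum distance d = smallest w > 0 with A_w > 0 = 1.
Sanity: Σ A_w = 16 = 2^4 = 16 ✓.


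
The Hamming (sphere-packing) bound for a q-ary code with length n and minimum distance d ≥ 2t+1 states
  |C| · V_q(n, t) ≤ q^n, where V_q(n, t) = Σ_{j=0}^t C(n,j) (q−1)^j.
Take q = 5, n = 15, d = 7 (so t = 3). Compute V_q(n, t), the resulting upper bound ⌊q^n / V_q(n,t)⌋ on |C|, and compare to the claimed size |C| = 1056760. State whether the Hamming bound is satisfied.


V_q(n, t) = 30861, q^n = 30517578125, Hamming bound = 988871, |C| = 1056760 > bound (violated).

Step 1: Compute V_q(n, t) = Σ_{j=0}^3 C(n, j) (q−1)^j.
  j = 0: C(15,0)·(4)^0 = 1·1 = 1.
  j = 1: C(15,1)·(4)^1 = 15·4 = 60.
  j = 2: C(15,2)·(4)^2 = 105·16 = 1680.
  j = 3: C(15,3)·(4)^3 = 455·64 = 29120.
  V_q(n, t) = 1 + 60 + 1680 + 29120 = 30861.
Step 2: q^n = 5^15 = 30517578125.
Step 3: Hamming bound ⌊q^n / V_q(n,t)⌋ = ⌊30517578125/30861⌋ = 988871.
Step 4: Compare |C| = 1056760 to 988871: violated.
The claimed |C| lies above the Hamming bound, so no 5-ary code of length 15 with d ≥ 7 can have 1056760 codewords.


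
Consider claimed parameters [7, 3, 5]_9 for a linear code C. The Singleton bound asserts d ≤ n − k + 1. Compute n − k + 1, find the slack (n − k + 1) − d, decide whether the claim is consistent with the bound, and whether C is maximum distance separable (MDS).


Singleton RHS = n − k + 1 = 5, slack = 0, bound satisfied, MDS.

Singleton bound: d ≤ n − k + 1.
Here n = 7, k = 3, so n − k + 1 = 5.
Given d = 5, check d ≤ 5: YES.
Slack = (n − k + 1) − d = 0.
The code is MDS (slack = 0).
Description: the claimed parameters are [7, 3, 5]_9; such a code would be MDS (meets Singleton bound).


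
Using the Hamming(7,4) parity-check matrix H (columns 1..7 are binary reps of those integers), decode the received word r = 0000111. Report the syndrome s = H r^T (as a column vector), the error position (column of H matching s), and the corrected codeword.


s = (1, 0, 0)^T, error position = 4, corrected codeword c = 0001111

Compute s = H r^T mod 2 one row at a time:
  s_1 = 0 + 1 + 1 + 1 = 3 ≡ 1 (mod 2).
  s_2 = 0 + 0 + 1 + 1 = 2 ≡ 0 (mod 2).
  s_3 = 0 + 0 + 1 + 1 = 2 ≡ 0 (mod 2).
s = (1, 0, 0)^T — this equals column 4 of H (binary 100), so error is at position 4.
Correct: flip bit 4 of r = 0000111 to get c = 0001111.


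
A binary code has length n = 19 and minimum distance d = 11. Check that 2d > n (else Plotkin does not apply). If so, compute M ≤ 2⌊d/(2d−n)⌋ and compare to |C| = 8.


Plotkin bound M ≤ 6; given |C| = 8 > bound (violated).

Check applicability: 2d = 22, n = 19.
2d − n = 3 > 0, so Plotkin applies.
Compute d/(2d−n) = 11/3 ≈ 3.6667.
⌊d/(2d−n)⌋ = 3.
Plotkin bound: M ≤ 2·3 = 6.
Given |C| = 8, check: VIOLATED.
This |C| is above the Plotkin bound, so no binary code with n = 19, d = 11 and 8 codewords exists.


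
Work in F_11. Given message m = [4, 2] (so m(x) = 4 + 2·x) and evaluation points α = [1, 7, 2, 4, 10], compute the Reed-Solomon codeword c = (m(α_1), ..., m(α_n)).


c = [6, 7, 8, 1, 2]

Message polynomial: m(x) = 4 + 2·x (mod 11).
For each evaluation point α_i, compute m(α_i) mod 11:
  α_1 = 1: Horner steps 2 → 6, so m(1) = 6.
  α_2 = 7: Horner steps 2 → 7, so m(7) = 7.
  α_3 = 2: Horner steps 2 → 8, so m(2) = 8.
  α_4 = 4: Horner steps 2 → 1, so m(4) = 1.
  α_5 = 10: Horner steps 2 → 2, so m(10) = 2.
Codeword c = [6, 7, 8, 1, 2] ∈ F_11^5.


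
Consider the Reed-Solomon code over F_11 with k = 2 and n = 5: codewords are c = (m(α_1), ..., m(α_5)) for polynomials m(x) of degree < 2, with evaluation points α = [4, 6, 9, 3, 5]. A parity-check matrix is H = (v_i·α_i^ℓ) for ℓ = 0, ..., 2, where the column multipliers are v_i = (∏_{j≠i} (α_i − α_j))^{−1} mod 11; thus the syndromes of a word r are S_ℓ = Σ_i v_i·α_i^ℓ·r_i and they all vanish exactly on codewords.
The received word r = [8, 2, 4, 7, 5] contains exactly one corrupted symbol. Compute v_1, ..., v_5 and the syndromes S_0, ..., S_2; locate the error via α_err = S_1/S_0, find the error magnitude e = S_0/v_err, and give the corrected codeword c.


S = (6, 7, 10), error at position 4, error magnitude e = 7, c = [8, 2, 4, 0, 5].

Step 1: column multipliers v_i = (∏_{j≠i}(α_i − α_j))^{−1} mod 11.
  i = 1 (α = 4): (4−6)(4−9)(4−3)(4−5) = (−2)·(−5)·1·(−1) = −10 ≡ 1, so v_1 = 1^{−1} = 1 (mod 11).
  i = 2 (α = 6): (6−4)(6−9)(6−3)(6−5) = 2·(−3)·3·1 = −18 ≡ 4, so v_2 = 4^{−1} = 3 (mod 11).
  i = 3 (α = 9): (9−4)(9−6)(9−3)(9−5) = 5·3·6·4 = 360 ≡ 8, so v_3 = 8^{−1} = 7 (mod 11).
  i = 4 (α = 3): (3−4)(3−6)(3−9)(3−5) = (−1)·(−3)·(−6)·(−2) = 36 ≡ 3, so v_4 = 3^{−1} = 4 (mod 11).
  i = 5 (α = 5): (5−4)(5−6)(5−9)(5−3) = 1·(−1)·(−4)·2 = 8 ≡ 8, so v_5 = 8^{−1} = 7 (mod 11).
  v = [1, 3, 7, 4, 7].
Step 2: syndromes of r = [8, 2, 4, 7, 5] (all sums mod 11).
  S_0 = Σ v_i r_i = 1·8 + 3·2 + 7·4 + 4·7 + 7·5 = 105 ≡ 6.
  S_1 = Σ v_i α_i r_i = 1·4·8 + 3·6·2 + 7·9·4 + 4·3·7 + 7·5·5 = 579 ≡ 7.
  α_i^2 mod 11 = [5, 3, 4, 9, 3].
  S_2 = Σ v_i α_i^2 r_i = 1·5·8 + 3·3·2 + 7·4·4 + 4·9·7 + 7·3·5 = 527 ≡ 10.
  S = (6, 7, 10) ≠ 0, so r is not a codeword (an error is present).
Step 3: locate the error. For a single error e at position i, S_ℓ = v_i·e·α_i^ℓ, so α_err = S_1/S_0.
  S_0^{−1} = 6^{−1} = 2 (mod 11), so α_err = 7·2 = 14 ≡ 3 = α_4. Error position i = 4.
  Consistency check: S_2/S_1 = 10·8 = 80 ≡ 3 = α_err ✓ (single-error assumption holds).
Step 4: error magnitude e = S_0/v_4 = S_0·∏_{j≠4}(α_4 − α_j) = 6·3 = 18 ≡ 7 (mod 11).
Step 5: correct position 4: c_4 = r_4 − e = 7 − 7 ≡ 0 (mod 11). Hence c = [8, 2, 4, 0, 5].
  Check: interpolating c through the α_i gives m(x) = 9 + 8·x (degree < 2) with m(α_i) = c_i for every i, so c is indeed a codeword.


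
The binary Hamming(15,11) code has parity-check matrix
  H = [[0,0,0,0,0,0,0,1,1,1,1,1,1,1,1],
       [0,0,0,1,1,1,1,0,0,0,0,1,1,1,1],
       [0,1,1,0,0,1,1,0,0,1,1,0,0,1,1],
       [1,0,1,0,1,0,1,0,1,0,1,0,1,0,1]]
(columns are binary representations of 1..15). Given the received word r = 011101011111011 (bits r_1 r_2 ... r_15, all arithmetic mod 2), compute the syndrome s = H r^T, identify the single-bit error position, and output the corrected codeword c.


s = (1, 1, 1, 0)^T, error position = 14, corrected codeword c = 011101011111001

Compute s = H r^T mod 2 one row at a time:
  s_1 = 1 + 1 + 1 + 1 + 1 + 0 + 1 + 1 = 7 ≡ 1 (mod 2).
  s_2 = 1 + 0 + 1 + 0 + 1 + 0 + 1 + 1 = 5 ≡ 1 (mod 2).
  s_3 = 1 + 1 + 1 + 0 + 1 + 1 + 1 + 1 = 7 ≡ 1 (mod 2).
  s_4 = 0 + 1 + 0 + 0 + 1 + 1 + 0 + 1 = 4 ≡ 0 (mod 2).
s = (1, 1, 1, 0)^T — this equals column 14 of H (binary 1110), so error is at position 14.
Correct: flip bit 14 of r = 011101011111011 to get c = 011101011111001.


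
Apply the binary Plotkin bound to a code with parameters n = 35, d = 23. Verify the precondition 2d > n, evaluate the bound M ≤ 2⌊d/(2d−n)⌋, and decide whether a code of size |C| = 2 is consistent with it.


Plotkin bound M ≤ 4; given |C| = 2 ≤ bound (satisfied).

Check applicability: 2d = 46, n = 35.
2d − n = 11 > 0, so Plotkin applies.
Compute d/(2d−n) = 23/11 ≈ 2.0909.
⌊d/(2d−n)⌋ = 2.
Plotkin bound: M ≤ 2·2 = 4.
Given |C| = 2, check: satisfied.
This |C| is below the Plotkin bound.


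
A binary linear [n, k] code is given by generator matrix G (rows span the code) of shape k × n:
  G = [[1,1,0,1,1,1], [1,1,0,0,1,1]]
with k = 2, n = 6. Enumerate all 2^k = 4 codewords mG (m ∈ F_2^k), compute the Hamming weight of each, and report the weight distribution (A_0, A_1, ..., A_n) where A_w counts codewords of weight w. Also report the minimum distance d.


Weight distribution: A_0 = 1, A_1 = 1, A_4 = 1, A_5 = 1. Minimum distance d = 1.

Enumerate all 2^2 = 4 messages m ∈ F_2^2.
For each, compute codeword c = mG in F_2^6, then tally its weight.
  m = 00 → c = 000000, weight = 0.
  m = 10 → c = 110111, weight = 5.
  m = 01 → c = 110011, weight = 4.
  m = 11 → c = 000100, weight = 1.
Tally weights:
  weight 0: 1 codewords.
  weight 1: 1 codewords.
  weight 4: 1 codewords.
  weight 5: 1 codewords.
Minimum distance d = smallest w > 0 with A_w > 0 = 1.
Sanity: Σ A_w = 4 = 2^2 = 4 ✓.


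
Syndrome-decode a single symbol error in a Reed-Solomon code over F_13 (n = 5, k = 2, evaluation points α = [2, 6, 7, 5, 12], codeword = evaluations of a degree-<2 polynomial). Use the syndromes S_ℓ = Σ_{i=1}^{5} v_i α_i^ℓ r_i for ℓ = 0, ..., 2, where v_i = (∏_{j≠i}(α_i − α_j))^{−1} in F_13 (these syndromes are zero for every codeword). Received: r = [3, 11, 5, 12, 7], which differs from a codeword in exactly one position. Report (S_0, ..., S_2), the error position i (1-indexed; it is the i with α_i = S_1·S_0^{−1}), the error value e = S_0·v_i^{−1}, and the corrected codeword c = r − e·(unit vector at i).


S = (2, 12, 7), error at position 2, error magnitude e = 9, c = [3, 2, 5, 12, 7].

Step 1: column multipliers v_i = (∏_{j≠i}(α_i − α_j))^{−1} mod 13.
  i = 1 (α = 2): (2−6)(2−7)(2−5)(2−12) = (−4)·(−5)·(−3)·(−10) = 600 ≡ 2, so v_1 = 2^{−1} = 7 (mod 13).
  i = 2 (α = 6): (6−2)(6−7)(6−5)(6−12) = 4·(−1)·1·(−6) = 24 ≡ 11, so v_2 = 11^{−1} = 6 (mod 13).
  i = 3 (α = 7): (7−2)(7−6)(7−5)(7−12) = 5·1·2·(−5) = −50 ≡ 2, so v_3 = 2^{−1} = 7 (mod 13).
  i = 4 (α = 5): (5−2)(5−6)(5−7)(5−12) = 3·(−1)·(−2)·(−7) = −42 ≡ 10, so v_4 = 10^{−1} = 4 (mod 13).
  i = 5 (α = 12): (12−2)(12−6)(12−7)(12−5) = 10·6·5·7 = 2100 ≡ 7, so v_5 = 7^{−1} = 2 (mod 13).
  v = [7, 6, 7, 4, 2].
Step 2: syndromes of r = [3, 11, 5, 12, 7] (all sums mod 13).
  S_0 = Σ v_i r_i = 7·3 + 6·11 + 7·5 + 4·12 + 2·7 = 184 ≡ 2.
  S_1 = Σ v_i α_i r_i = 7·2·3 + 6·6·11 + 7·7·5 + 4·5·12 + 2·12·7 = 1091 ≡ 12.
  α_i^2 mod 13 = [4, 10, 10, 12, 1].
  S_2 = Σ v_i α_i^2 r_i = 7·4·3 + 6·10·11 + 7·10·5 + 4·12·12 + 2·1·7 = 1684 ≡ 7.
  S = (2, 12, 7) ≠ 0, so r is not a codeword (an error is present).
Step 3: locate the error. For a single error e at position i, S_ℓ = v_i·e·α_i^ℓ, so α_err = S_1/S_0.
  S_0^{−1} = 2^{−1} = 7 (mod 13), so α_err = 12·7 = 84 ≡ 6 = α_2. Error position i = 2.
  Consistency check: S_2/S_1 = 7·12 = 84 ≡ 6 = α_err ✓ (single-error assumption holds).
Step 4: error magnitude e = S_0/v_2 = S_0·∏_{j≠2}(α_2 − α_j) = 2·11 = 22 ≡ 9 (mod 13).
Step 5: correct position 2: c_2 = r_2 − e = 11 − 9 ≡ 2 (mod 13). Hence c = [3, 2, 5, 12, 7].
  Check: interpolating c through the α_i gives m(x) = 10 + 3·x (degree < 2) with m(α_i) = c_i for every i, so c is indeed a codeword.


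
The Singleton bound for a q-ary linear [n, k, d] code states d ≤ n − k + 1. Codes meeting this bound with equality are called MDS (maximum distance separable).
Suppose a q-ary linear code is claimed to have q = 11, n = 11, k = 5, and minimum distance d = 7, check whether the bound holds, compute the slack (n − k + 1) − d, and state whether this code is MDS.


Singleton RHS = n − k + 1 = 7, slack = 0, bound satisfied, MDS.

Singleton bound: d ≤ n − k + 1.
Here n = 11, k = 5, so n − k + 1 = 7.
Given d = 7, check d ≤ 7: YES.
Slack = (n − k + 1) − d = 0.
The code is MDS (slack = 0).
Description: the claimed parameters are [11, 5, 7]_11; such a code would be MDS (meets Singleton bound).


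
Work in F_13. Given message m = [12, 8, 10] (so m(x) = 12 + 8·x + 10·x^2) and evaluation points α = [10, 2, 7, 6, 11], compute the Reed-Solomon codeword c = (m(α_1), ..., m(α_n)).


c = [0, 3, 12, 4, 10]

Message polynomial: m(x) = 12 + 8·x + 10·x^2 (mod 13).
For each evaluation point α_i, compute m(α_i) mod 13:
  α_1 = 10: Horner steps 10 → 4 → 0, so m(10) = 0.
  α_2 = 2: Horner steps 10 → 2 → 3, so m(2) = 3.
  α_3 = 7: Horner steps 10 → 0 → 12, so m(7) = 12.
  α_4 = 6: Horner steps 10 → 3 → 4, so m(6) = 4.
  α_5 = 11: Horner steps 10 → 1 → 10, so m(11) = 10.
Codeword c = [0, 3, 12, 4, 10] ∈ F_13^5.


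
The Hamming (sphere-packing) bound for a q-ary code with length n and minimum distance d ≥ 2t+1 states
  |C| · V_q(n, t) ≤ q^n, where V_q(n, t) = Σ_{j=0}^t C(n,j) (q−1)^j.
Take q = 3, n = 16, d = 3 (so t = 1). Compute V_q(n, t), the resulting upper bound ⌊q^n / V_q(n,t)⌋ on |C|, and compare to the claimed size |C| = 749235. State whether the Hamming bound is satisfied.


V_q(n, t) = 33, q^n = 43046721, Hamming bound = 1304446, |C| = 749235 ≤ bound (satisfied).

Step 1: Compute V_q(n, t) = Σ_{j=0}^1 C(n, j) (q−1)^j.
  j = 0: C(16,0)·(2)^0 = 1·1 = 1.
  j = 1: C(16,1)·(2)^1 = 16·2 = 32.
  V_q(n, t) = 1 + 32 = 33.
Step 2: q^n = 3^16 = 43046721.
Step 3: Hamming bound ⌊q^n / V_q(n,t)⌋ = ⌊43046721/33⌋ = 1304446.
Step 4: Compare |C| = 749235 to 1304446: satisfied.
The claimed |C| lies below the Hamming bound.


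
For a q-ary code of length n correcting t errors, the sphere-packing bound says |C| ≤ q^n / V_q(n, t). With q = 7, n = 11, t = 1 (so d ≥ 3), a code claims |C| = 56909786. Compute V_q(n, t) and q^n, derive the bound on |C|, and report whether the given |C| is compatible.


V_q(n, t) = 67, q^n = 1977326743, Hamming bound = 29512339, |C| = 56909786 > bound (violated).

Step 1: Compute V_q(n, t) = Σ_{j=0}^1 C(n, j) (q−1)^j.
  j = 0: C(11,0)·(6)^0 = 1·1 = 1.
  j = 1: C(11,1)·(6)^1 = 11·6 = 66.
  V_q(n, t) = 1 + 66 = 67.
Step 2: q^n = 7^11 = 1977326743.
Step 3: Hamming bound ⌊q^n / V_q(n,t)⌋ = ⌊1977326743/67⌋ = 29512339.
Step 4: Compare |C| = 56909786 to 29512339: violated.
The claimed |C| lies above the Hamming bound, so no 7-ary code of length 11 with d ≥ 3 can have 56909786 codewords.


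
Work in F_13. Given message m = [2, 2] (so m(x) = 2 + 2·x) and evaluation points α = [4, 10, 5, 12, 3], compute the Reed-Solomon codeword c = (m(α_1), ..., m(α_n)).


c = [10, 9, 12, 0, 8]

Message polynomial: m(x) = 2 + 2·x (mod 13).
For each evaluation point α_i, compute m(α_i) mod 13:
  α_1 = 4: Horner steps 2 → 10, so m(4) = 10.
  α_2 = 10: Horner steps 2 → 9, so m(10) = 9.
  α_3 = 5: Horner steps 2 → 12, so m(5) = 12.
  α_4 = 12: Horner steps 2 → 0, so m(12) = 0.
  α_5 = 3: Horner steps 2 → 8, so m(3) = 8.
Codeword c = [10, 9, 12, 0, 8] ∈ F_13^5.


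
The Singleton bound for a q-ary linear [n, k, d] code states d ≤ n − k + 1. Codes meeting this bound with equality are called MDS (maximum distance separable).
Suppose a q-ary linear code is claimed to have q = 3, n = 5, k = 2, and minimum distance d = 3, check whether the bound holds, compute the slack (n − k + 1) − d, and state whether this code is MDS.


Singleton RHS = n − k + 1 = 4, slack = 1, bound satisfied, not MDS.

Singleton bound: d ≤ n − k + 1.
Here n = 5, k = 2, so n − k + 1 = 4.
Given d = 3, check d ≤ 4: YES.
Slack = (n − k + 1) − d = 1.
The code is NOT MDS (slack = 1 > 0).
Description: the claimed parameters are [5, 2, 3]_3; such a code would be non-MDS.


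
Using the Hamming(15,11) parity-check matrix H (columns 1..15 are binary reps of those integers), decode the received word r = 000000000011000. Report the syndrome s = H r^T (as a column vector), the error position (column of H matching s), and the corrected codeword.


s = (0, 1, 1, 1)^T, error position = 7, corrected codeword c = 000000100011000

Compute s = H r^T mod 2 one row at a time:
  s_1 = 0 + 0 + 0 + 1 + 1 + 0 + 0 + 0 = 2 ≡ 0 (mod 2).
  s_2 = 0 + 0 + 0 + 0 + 1 + 0 + 0 + 0 = 1 ≡ 1 (mod 2).
  s_3 = 0 + 0 + 0 + 0 + 0 + 1 + 0 + 0 = 1 ≡ 1 (mod 2).
  s_4 = 0 + 0 + 0 + 0 + 0 + 1 + 0 + 0 = 1 ≡ 1 (mod 2).
s = (0, 1, 1, 1)^T — this equals column 7 of H (binary 0111), so error is at position 7.
Correct: flip bit 7 of r = 000000000011000 to get c = 000000100011000.


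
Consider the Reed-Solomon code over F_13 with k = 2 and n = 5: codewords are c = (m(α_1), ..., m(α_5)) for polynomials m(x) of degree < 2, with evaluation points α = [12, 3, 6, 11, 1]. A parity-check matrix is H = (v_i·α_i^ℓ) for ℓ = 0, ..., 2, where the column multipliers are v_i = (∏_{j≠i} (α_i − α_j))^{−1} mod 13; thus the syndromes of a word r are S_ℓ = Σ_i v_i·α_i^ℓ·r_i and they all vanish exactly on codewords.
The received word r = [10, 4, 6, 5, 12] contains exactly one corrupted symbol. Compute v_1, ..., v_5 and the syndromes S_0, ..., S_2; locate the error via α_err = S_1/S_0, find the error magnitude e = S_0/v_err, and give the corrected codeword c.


S = (12, 12, 12), error at position 5, error magnitude e = 5, c = [10, 4, 6, 5, 7].

Step 1: column multipliers v_i = (∏_{j≠i}(α_i − α_j))^{−1} mod 13.
  i = 1 (α = 12): (12−3)(12−6)(12−11)(12−1) = 9·6·1·11 = 594 ≡ 9, so v_1 = 9^{−1} = 3 (mod 13).
  i = 2 (α = 3): (3−12)(3−6)(3−11)(3−1) = (−9)·(−3)·(−8)·2 = −432 ≡ 10, so v_2 = 10^{−1} = 4 (mod 13).
  i = 3 (α = 6): (6−12)(6−3)(6−11)(6−1) = (−6)·3·(−5)·5 = 450 ≡ 8, so v_3 = 8^{−1} = 5 (mod 13).
  i = 4 (α = 11): (11−12)(11−3)(11−6)(11−1) = (−1)·8·5·10 = −400 ≡ 3, so v_4 = 3^{−1} = 9 (mod 13).
  i = 5 (α = 1): (1−12)(1−3)(1−6)(1−11) = (−11)·(−2)·(−5)·(−10) = 1100 ≡ 8, so v_5 = 8^{−1} = 5 (mod 13).
  v = [3, 4, 5, 9, 5].
Step 2: syndromes of r = [10, 4, 6, 5, 12] (all sums mod 13).
  S_0 = Σ v_i r_i = 3·10 + 4·4 + 5·6 + 9·5 + 5·12 = 181 ≡ 12.
  S_1 = Σ v_i α_i r_i = 3·12·10 + 4·3·4 + 5·6·6 + 9·11·5 + 5·1·12 = 1143 ≡ 12.
  α_i^2 mod 13 = [1, 9, 10, 4, 1].
  S_2 = Σ v_i α_i^2 r_i = 3·1·10 + 4·9·4 + 5·10·6 + 9·4·5 + 5·1·12 = 714 ≡ 12.
  S = (12, 12, 12) ≠ 0, so r is not a codeword (an error is present).
Step 3: locate the error. For a single error e at position i, S_ℓ = v_i·e·α_i^ℓ, so α_err = S_1/S_0.
  S_0^{−1} = 12^{−1} = 12 (mod 13), so α_err = 12·12 = 144 ≡ 1 = α_5. Error position i = 5.
  Consistency check: S_2/S_1 = 12·12 = 144 ≡ 1 = α_err ✓ (single-error assumption holds).
Step 4: error magnitude e = S_0/v_5 = S_0·∏_{j≠5}(α_5 − α_j) = 12·8 = 96 ≡ 5 (mod 13).
Step 5: correct position 5: c_5 = r_5 − e = 12 − 5 ≡ 7 (mod 13). Hence c = [10, 4, 6, 5, 7].
  Check: interpolating c through the α_i gives m(x) = 2 + 5·x (degree < 2) with m(α_i) = c_i for every i, so c is indeed a codeword.


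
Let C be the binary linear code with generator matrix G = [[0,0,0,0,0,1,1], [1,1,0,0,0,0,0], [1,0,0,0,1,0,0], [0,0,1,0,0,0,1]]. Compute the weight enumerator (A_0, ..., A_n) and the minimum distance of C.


Weight distribution: A_0 = 1, A_2 = 6, A_4 = 9. Minimum distance d = 2.

Enumerate all 2^4 = 16 messages m ∈ F_2^4.
For each, compute codeword c = mG in F_2^7, then tally its weight.
  m = 0000 → c = 0000000, weight = 0.
  m = 1000 → c = 0000011, weight = 2.
  m = 0100 → c = 1100000, weight = 2.
  m = 1100 → c = 1100011, weight = 4.
  m = 0010 → c = 1000100, weight = 2.
  m = 1010 → c = 1000111, weight = 4.
  m = 0110 → c = 0100100, weight = 2.
  m = 1110 → c = 0100111, weight = 4.
  m = 0001 → c = 0010001, weight = 2.
  m = 1001 → c = 0010010, weight = 2.
  m = 0101 → c = 1110001, weight = 4.
  m = 1101 → c = 1110010, weight = 4.
  m = 0011 → c = 1010101, weight = 4.
  m = 1011 → c = 1010110, weight = 4.
  m = 0111 → c = 0110101, weight = 4.
  m = 1111 → c = 0110110, weight = 4.
Tally weights:
  weight 0: 1 codewords.
  weight 2: 6 codewords.
  weight 4: 9 codewords.
Minimum distance d = smallest w > 0 with A_w > 0 = 2.
Sanity: Σ A_w = 16 = 2^4 = 16 ✓.


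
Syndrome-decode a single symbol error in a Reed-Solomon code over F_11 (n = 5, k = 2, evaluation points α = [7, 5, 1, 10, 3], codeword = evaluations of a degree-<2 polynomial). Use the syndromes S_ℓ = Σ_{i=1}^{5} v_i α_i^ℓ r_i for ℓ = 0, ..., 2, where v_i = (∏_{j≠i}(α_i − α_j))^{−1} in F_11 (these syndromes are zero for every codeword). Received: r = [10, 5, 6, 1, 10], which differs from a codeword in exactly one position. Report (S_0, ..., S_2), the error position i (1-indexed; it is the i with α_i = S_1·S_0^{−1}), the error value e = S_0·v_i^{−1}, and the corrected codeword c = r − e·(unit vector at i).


S = (6, 7, 10), error at position 5, error magnitude e = 10, c = [10, 5, 6, 1, 0].

Step 1: column multipliers v_i = (∏_{j≠i}(α_i − α_j))^{−1} mod 11.
  i = 1 (α = 7): (7−5)(7−1)(7−10)(7−3) = 2·6·(−3)·4 = −144 ≡ 10, so v_1 = 10^{−1} = 10 (mod 11).
  i = 2 (α = 5): (5−7)(5−1)(5−10)(5−3) = (−2)·4·(−5)·2 = 80 ≡ 3, so v_2 = 3^{−1} = 4 (mod 11).
  i = 3 (α = 1): (1−7)(1−5)(1−10)(1−3) = (−6)·(−4)·(−9)·(−2) = 432 ≡ 3, so v_3 = 3^{−1} = 4 (mod 11).
  i = 4 (α = 10): (10−7)(10−5)(10−1)(10−3) = 3·5·9·7 = 945 ≡ 10, so v_4 = 10^{−1} = 10 (mod 11).
  i = 5 (α = 3): (3−7)(3−5)(3−1)(3−10) = (−4)·(−2)·2·(−7) = −112 ≡ 9, so v_5 = 9^{−1} = 5 (mod 11).
  v = [10, 4, 4, 10, 5].
Step 2: syndromes of r = [10, 5, 6, 1, 10] (all sums mod 11).
  S_0 = Σ v_i r_i = 10·10 + 4·5 + 4·6 + 10·1 + 5·10 = 204 ≡ 6.
  S_1 = Σ v_i α_i r_i = 10·7·10 + 4·5·5 + 4·1·6 + 10·10·1 + 5·3·10 = 1074 ≡ 7.
  α_i^2 mod 11 = [5, 3, 1, 1, 9].
  S_2 = Σ v_i α_i^2 r_i = 10·5·10 + 4·3·5 + 4·1·6 + 10·1·1 + 5·9·10 = 1044 ≡ 10.
  S = (6, 7, 10) ≠ 0, so r is not a codeword (an error is present).
Step 3: locate the error. For a single error e at position i, S_ℓ = v_i·e·α_i^ℓ, so α_err = S_1/S_0.
  S_0^{−1} = 6^{−1} = 2 (mod 11), so α_err = 7·2 = 14 ≡ 3 = α_5. Error position i = 5.
  Consistency check: S_2/S_1 = 10·8 = 80 ≡ 3 = α_err ✓ (single-error assumption holds).
Step 4: error magnitude e = S_0/v_5 = S_0·∏_{j≠5}(α_5 − α_j) = 6·9 = 54 ≡ 10 (mod 11).
Step 5: correct position 5: c_5 = r_5 − e = 10 − 10 ≡ 0 (mod 11). Hence c = [10, 5, 6, 1, 0].
  Check: interpolating c through the α_i gives m(x) = 9 + 8·x (degree < 2) with m(α_i) = c_i for every i, so c is indeed a codeword.


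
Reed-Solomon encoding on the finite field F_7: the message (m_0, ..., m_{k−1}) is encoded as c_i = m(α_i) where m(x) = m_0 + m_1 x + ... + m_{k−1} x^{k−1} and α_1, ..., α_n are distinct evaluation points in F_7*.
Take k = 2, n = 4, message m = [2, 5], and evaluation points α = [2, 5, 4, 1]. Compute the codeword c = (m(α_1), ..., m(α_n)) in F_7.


c = [5, 6, 1, 0]

Message polynomial: m(x) = 2 + 5·x (mod 7).
For each evaluation point α_i, compute m(α_i) mod 7:
  α_1 = 2: Horner steps 5 → 5, so m(2) = 5.
  α_2 = 5: Horner steps 5 → 6, so m(5) = 6.
  α_3 = 4: Horner steps 5 → 1, so m(4) = 1.
  α_4 = 1: Horner steps 5 → 0, so m(1) = 0.
Codeword c = [5, 6, 1, 0] ∈ F_7^4.


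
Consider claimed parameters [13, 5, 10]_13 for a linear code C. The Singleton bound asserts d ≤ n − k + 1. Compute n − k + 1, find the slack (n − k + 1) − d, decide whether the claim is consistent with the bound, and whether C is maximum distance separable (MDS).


Singleton RHS = n − k + 1 = 9, slack = -1, bound violated (no such code; not MDS).

Singleton bound: d ≤ n − k + 1.
Here n = 13, k = 5, so n − k + 1 = 9.
Given d = 10, check d ≤ 9: NO.
Slack = (n − k + 1) − d = -1.
The slack is negative: d = 10 exceeds n − k + 1 = 9 by 1, so the Singleton bound is violated and no linear [13, 5, 10]_13 code can exist. In particular it is not MDS (MDS requires d = n − k + 1 exactly).
Description: the claimed parameters are [13, 5, 10]_13; such a code would be impossible (violates the Singleton bound).


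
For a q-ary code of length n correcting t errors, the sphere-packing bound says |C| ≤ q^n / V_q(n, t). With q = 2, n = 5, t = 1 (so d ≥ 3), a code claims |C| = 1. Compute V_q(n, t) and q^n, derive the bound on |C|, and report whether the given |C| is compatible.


V_q(n, t) = 6, q^n = 32, Hamming bound = 5, |C| = 1 ≤ bound (satisfied).

Step 1: Compute V_q(n, t) = Σ_{j=0}^1 C(n, j) (q−1)^j.
  j = 0: C(5,0)·(1)^0 = 1·1 = 1.
  j = 1: C(5,1)·(1)^1 = 5·1 = 5.
  V_q(n, t) = 1 + 5 = 6.
Step 2: q^n = 2^5 = 32.
Step 3: Hamming bound ⌊q^n / V_q(n,t)⌋ = ⌊32/6⌋ = 5.
Step 4: Compare |C| = 1 to 5: satisfied.
The claimed |C| lies below the Hamming bound.


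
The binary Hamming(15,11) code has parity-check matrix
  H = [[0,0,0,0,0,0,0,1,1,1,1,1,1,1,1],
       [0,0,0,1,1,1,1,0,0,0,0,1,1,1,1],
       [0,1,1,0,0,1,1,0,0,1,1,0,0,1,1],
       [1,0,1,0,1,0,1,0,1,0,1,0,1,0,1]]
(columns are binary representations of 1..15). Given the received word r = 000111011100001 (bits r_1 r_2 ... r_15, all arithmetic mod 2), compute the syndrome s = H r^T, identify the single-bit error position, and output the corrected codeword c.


s = (0, 0, 1, 1)^T, error position = 3, corrected codeword c = 001111011100001

Compute s = H r^T mod 2 one row at a time:
  s_1 = 1 + 1 + 1 + 0 + 0 + 0 + 0 + 1 = 4 ≡ 0 (mod 2).
  s_2 = 1 + 1 + 1 + 0 + 0 + 0 + 0 + 1 = 4 ≡ 0 (mod 2).
  s_3 = 0 + 0 + 1 + 0 + 1 + 0 + 0 + 1 = 3 ≡ 1 (mod 2).
  s_4 = 0 + 0 + 1 + 0 + 1 + 0 + 0 + 1 = 3 ≡ 1 (mod 2).
s = (0, 0, 1, 1)^T — this equals column 3 of H (binary 0011), so error is at position 3.
Correct: flip bit 3 of r = 000111011100001 to get c = 001111011100001.


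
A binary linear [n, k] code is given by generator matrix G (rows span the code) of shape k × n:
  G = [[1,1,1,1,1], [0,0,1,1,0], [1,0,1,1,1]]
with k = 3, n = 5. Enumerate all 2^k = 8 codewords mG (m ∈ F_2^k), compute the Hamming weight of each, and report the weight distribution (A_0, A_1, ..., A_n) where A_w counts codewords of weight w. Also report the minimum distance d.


Weight distribution: A_0 = 1, A_1 = 1, A_2 = 2, A_3 = 2, A_4 = 1, A_5 = 1. Minimum distance d = 1.

Enumerate all 2^3 = 8 messages m ∈ F_2^3.
For each, compute codeword c = mG in F_2^5, then tally its weight.
  m = 000 → c = 00000, weight = 0.
  m = 100 → c = 11111, weight = 5.
  m = 010 → c = 00110, weight = 2.
  m = 110 → c = 11001, weight = 3.
  m = 001 → c = 10111, weight = 4.
  m = 101 → c = 01000, weight = 1.
  m = 011 → c = 10001, weight = 2.
  m = 111 → c = 01110, weight = 3.
Tally weights:
  weight 0: 1 codewords.
  weight 1: 1 codewords.
  weight 2: 2 codewords.
  weight 3: 2 codewords.
  weight 4: 1 codewords.
  weight 5: 1 codewords.
Minimum distance d = smallest w > 0 with A_w > 0 = 1.
Sanity: Σ A_w = 8 = 2^3 = 8 ✓.


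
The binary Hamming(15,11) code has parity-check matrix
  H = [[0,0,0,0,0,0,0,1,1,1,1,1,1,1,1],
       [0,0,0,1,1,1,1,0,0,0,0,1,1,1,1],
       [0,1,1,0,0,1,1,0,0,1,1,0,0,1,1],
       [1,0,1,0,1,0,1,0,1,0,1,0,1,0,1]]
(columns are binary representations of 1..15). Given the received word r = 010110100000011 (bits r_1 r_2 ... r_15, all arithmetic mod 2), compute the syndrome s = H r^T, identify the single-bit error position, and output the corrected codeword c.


s = (0, 1, 0, 1)^T, error position = 5, corrected codeword c = 010100100000011

Compute s = H r^T mod 2 one row at a time:
  s_1 = 0 + 0 + 0 + 0 + 0 + 0 + 1 + 1 = 2 ≡ 0 (mod 2).
  s_2 = 1 + 1 + 0 + 1 + 0 + 0 + 1 + 1 = 5 ≡ 1 (mod 2).
  s_3 = 1 + 0 + 0 + 1 + 0 + 0 + 1 + 1 = 4 ≡ 0 (mod 2).
  s_4 = 0 + 0 + 1 + 1 + 0 + 0 + 0 + 1 = 3 ≡ 1 (mod 2).
s = (0, 1, 0, 1)^T — this equals column 5 of H (binary 0101), so error is at position 5.
Correct: flip bit 5 of r = 010110100000011 to get c = 010100100000011.


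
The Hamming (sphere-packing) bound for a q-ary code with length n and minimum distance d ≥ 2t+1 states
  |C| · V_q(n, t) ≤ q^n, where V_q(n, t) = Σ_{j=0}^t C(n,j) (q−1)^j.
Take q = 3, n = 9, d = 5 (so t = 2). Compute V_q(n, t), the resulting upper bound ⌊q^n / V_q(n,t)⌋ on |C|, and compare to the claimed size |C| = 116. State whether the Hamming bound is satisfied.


V_q(n, t) = 163, q^n = 19683, Hamming bound = 120, |C| = 116 ≤ bound (satisfied).

Step 1: Compute V_q(n, t) = Σ_{j=0}^2 C(n, j) (q−1)^j.
  j = 0: C(9,0)·(2)^0 = 1·1 = 1.
  j = 1: C(9,1)·(2)^1 = 9·2 = 18.
  j = 2: C(9,2)·(2)^2 = 36·4 = 144.
  V_q(n, t) = 1 + 18 + 144 = 163.
Step 2: q^n = 3^9 = 19683.
Step 3: Hamming bound ⌊q^n / V_q(n,t)⌋ = ⌊19683/163⌋ = 120.
Step 4: Compare |C| = 116 to 120: satisfied.
The claimed |C| lies below the Hamming bound.


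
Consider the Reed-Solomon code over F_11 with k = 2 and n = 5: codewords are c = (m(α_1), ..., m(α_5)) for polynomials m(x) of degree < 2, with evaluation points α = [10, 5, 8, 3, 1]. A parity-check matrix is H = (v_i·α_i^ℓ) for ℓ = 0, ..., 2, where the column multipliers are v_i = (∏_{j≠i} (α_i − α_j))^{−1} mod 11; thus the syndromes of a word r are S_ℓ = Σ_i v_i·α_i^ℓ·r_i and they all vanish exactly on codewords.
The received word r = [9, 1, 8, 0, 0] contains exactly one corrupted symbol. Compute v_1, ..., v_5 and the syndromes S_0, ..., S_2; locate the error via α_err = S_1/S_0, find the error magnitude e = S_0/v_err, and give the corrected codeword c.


S = (5, 5, 5), error at position 5, error magnitude e = 1, c = [9, 1, 8, 0, 10].

Step 1: column multipliers v_i = (∏_{j≠i}(α_i − α_j))^{−1} mod 11.
  i = 1 (α = 10): (10−5)(10−8)(10−3)(10−1) = 5·2·7·9 = 630 ≡ 3, so v_1 = 3^{−1} = 4 (mod 11).
  i = 2 (α = 5): (5−10)(5−8)(5−3)(5−1) = (−5)·(−3)·2·4 = 120 ≡ 10, so v_2 = 10^{−1} = 10 (mod 11).
  i = 3 (α = 8): (8−10)(8−5)(8−3)(8−1) = (−2)·3·5·7 = −210 ≡ 10, so v_3 = 10^{−1} = 10 (mod 11).
  i = 4 (α = 3): (3−10)(3−5)(3−8)(3−1) = (−7)·(−2)·(−5)·2 = −140 ≡ 3, so v_4 = 3^{−1} = 4 (mod 11).
  i = 5 (α = 1): (1−10)(1−5)(1−8)(1−3) = (−9)·(−4)·(−7)·(−2) = 504 ≡ 9, so v_5 = 9^{−1} = 5 (mod 11).
  v = [4, 10, 10, 4, 5].
Step 2: syndromes of r = [9, 1, 8, 0, 0] (all sums mod 11).
  S_0 = Σ v_i r_i = 4·9 + 10·1 + 10·8 + 4·0 + 5·0 = 126 ≡ 5.
  S_1 = Σ v_i α_i r_i = 4·10·9 + 10·5·1 + 10·8·8 + 4·3·0 + 5·1·0 = 1050 ≡ 5.
  α_i^2 mod 11 = [1, 3, 9, 9, 1].
  S_2 = Σ v_i α_i^2 r_i = 4·1·9 + 10·3·1 + 10·9·8 + 4·9·0 + 5·1·0 = 786 ≡ 5.
  S = (5, 5, 5) ≠ 0, so r is not a codeword (an error is present).
Step 3: locate the error. For a single error e at position i, S_ℓ = v_i·e·α_i^ℓ, so α_err = S_1/S_0.
  S_0^{−1} = 5^{−1} = 9 (mod 11), so α_err = 5·9 = 45 ≡ 1 = α_5. Error position i = 5.
  Consistency check: S_2/S_1 = 5·9 = 45 ≡ 1 = α_err ✓ (single-error assumption holds).
Step 4: error magnitude e = S_0/v_5 = S_0·∏_{j≠5}(α_5 − α_j) = 5·9 = 45 ≡ 1 (mod 11).
Step 5: correct position 5: c_5 = r_5 − e = 0 − 1 ≡ 10 (mod 11). Hence c = [9, 1, 8, 0, 10].
  Check: interpolating c through the α_i gives m(x) = 4 + 6·x (degree < 2) with m(α_i) = c_i for every i, so c is indeed a codeword.


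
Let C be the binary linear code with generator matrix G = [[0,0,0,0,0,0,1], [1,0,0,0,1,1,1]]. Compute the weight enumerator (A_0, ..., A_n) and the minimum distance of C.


Weight distribution: A_0 = 1, A_1 = 1, A_3 = 1, A_4 = 1. Minimum distance d = 1.

Enumerate all 2^2 = 4 messages m ∈ F_2^2.
For each, compute codeword c = mG in F_2^7, then tally its weight.
  m = 00 → c = 0000000, weight = 0.
  m = 10 → c = 0000001, weight = 1.
  m = 01 → c = 1000111, weight = 4.
  m = 11 → c = 1000110, weight = 3.
Tally weights:
  weight 0: 1 codewords.
  weight 1: 1 codewords.
  weight 3: 1 codewords.
  weight 4: 1 codewords.
Minimum distance d = smallest w > 0 with A_w > 0 = 1.
Sanity: Σ A_w = 4 = 2^2 = 4 ✓.


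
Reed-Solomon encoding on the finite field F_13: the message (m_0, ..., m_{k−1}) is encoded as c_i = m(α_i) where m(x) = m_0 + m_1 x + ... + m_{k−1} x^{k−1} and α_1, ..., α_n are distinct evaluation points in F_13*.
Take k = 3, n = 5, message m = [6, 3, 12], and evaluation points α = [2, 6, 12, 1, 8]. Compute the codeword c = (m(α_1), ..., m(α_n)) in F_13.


c = [8, 1, 2, 8, 5]

Message polynomial: m(x) = 6 + 3·x + 12·x^2 (mod 13).
For each evaluation point α_i, compute m(α_i) mod 13:
  α_1 = 2: Horner steps 12 → 1 → 8, so m(2) = 8.
  α_2 = 6: Horner steps 12 → 10 → 1, so m(6) = 1.
  α_3 = 12: Horner steps 12 → 4 → 2, so m(12) = 2.
  α_4 = 1: Horner steps 12 → 2 → 8, so m(1) = 8.
  α_5 = 8: Horner steps 12 → 8 → 5, so m(8) = 5.
Codeword c = [8, 1, 2, 8, 5] ∈ F_13^5.


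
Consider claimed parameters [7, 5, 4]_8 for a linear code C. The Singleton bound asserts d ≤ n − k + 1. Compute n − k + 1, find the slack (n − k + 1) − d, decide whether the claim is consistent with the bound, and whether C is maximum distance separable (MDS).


Singleton RHS = n − k + 1 = 3, slack = -1, bound violated (no such code; not MDS).

Singleton bound: d ≤ n − k + 1.
Here n = 7, k = 5, so n − k + 1 = 3.
Given d = 4, check d ≤ 3: NO.
Slack = (n − k + 1) − d = -1.
The slack is negative: d = 4 exceeds n − k + 1 = 3 by 1, so the Singleton bound is violated and no linear [7, 5, 4]_8 code can exist. In particular it is not MDS (MDS requires d = n − k + 1 exactly).
Description: the claimed parameters are [7, 5, 4]_8; such a code would be impossible (violates the Singleton bound).


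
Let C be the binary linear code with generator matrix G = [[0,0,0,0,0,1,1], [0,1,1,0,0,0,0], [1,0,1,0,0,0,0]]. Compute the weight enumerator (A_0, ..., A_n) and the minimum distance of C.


Weight distribution: A_0 = 1, A_2 = 4, A_4 = 3. Minimum distance d = 2.

Enumerate all 2^3 = 8 messages m ∈ F_2^3.
For each, compute codeword c = mG in F_2^7, then tally its weight.
  m = 000 → c = 0000000, weight = 0.
  m = 100 → c = 0000011, weight = 2.
  m = 010 → c = 0110000, weight = 2.
  m = 110 → c = 0110011, weight = 4.
  m = 001 → c = 1010000, weight = 2.
  m = 101 → c = 1010011, weight = 4.
  m = 011 → c = 1100000, weight = 2.
  m = 111 → c = 1100011, weight = 4.
Tally weights:
  weight 0: 1 codewords.
  weight 2: 4 codewords.
  weight 4: 3 codewords.
Minimum distance d = smallest w > 0 with A_w > 0 = 2.
Sanity: Σ A_w = 8 = 2^3 = 8 ✓.


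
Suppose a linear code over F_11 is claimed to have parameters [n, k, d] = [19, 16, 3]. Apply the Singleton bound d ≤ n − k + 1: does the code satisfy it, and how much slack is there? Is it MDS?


Singleton RHS = n − k + 1 = 4, slack = 1, bound satisfied, not MDS.

Singleton bound: d ≤ n − k + 1.
Here n = 19, k = 16, so n − k + 1 = 4.
Given d = 3, check d ≤ 4: YES.
Slack = (n − k + 1) − d = 1.
The code is NOT MDS (slack = 1 > 0).
Description: the claimed parameters are [19, 16, 3]_11; such a code would be non-MDS.


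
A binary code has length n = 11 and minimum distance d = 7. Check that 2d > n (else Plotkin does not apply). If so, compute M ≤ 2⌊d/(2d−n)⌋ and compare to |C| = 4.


Plotkin bound M ≤ 4; given |C| = 4 ≤ bound (satisfied).

Check applicability: 2d = 14, n = 11.
2d − n = 3 > 0, so Plotkin applies.
Compute d/(2d−n) = 7/3 ≈ 2.3333.
⌊d/(2d−n)⌋ = 2.
Plotkin bound: M ≤ 2·2 = 4.
Given |C| = 4, check: satisfied.
This |C| is at the Plotkin bound.


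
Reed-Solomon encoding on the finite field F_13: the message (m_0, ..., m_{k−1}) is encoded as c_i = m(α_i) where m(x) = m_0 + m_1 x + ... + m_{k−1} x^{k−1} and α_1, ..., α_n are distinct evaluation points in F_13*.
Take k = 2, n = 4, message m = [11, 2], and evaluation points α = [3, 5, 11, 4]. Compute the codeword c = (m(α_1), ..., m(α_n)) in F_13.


c = [4, 8, 7, 6]

Message polynomial: m(x) = 11 + 2·x (mod 13).
For each evaluation point α_i, compute m(α_i) mod 13:
  α_1 = 3: Horner steps 2 → 4, so m(3) = 4.
  α_2 = 5: Horner steps 2 → 8, so m(5) = 8.
  α_3 = 11: Horner steps 2 → 7, so m(11) = 7.
  α_4 = 4: Horner steps 2 → 6, so m(4) = 6.
Codeword c = [4, 8, 7, 6] ∈ F_13^4.
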